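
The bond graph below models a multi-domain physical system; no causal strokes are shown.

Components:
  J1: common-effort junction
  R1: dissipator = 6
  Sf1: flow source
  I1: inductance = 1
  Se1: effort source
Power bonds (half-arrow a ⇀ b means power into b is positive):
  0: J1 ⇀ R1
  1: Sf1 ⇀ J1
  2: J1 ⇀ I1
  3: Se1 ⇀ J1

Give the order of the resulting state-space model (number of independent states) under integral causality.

1  (I1 all integral)

β1 →Sf1  (source Sf1 imposes f)
β3 →J1  (Se1 fixes effort; stroke away)
β0 →R1  (J1: bond 3 brought effort, rest push out)
β2 →I1  (J1 effort already set via bond 3)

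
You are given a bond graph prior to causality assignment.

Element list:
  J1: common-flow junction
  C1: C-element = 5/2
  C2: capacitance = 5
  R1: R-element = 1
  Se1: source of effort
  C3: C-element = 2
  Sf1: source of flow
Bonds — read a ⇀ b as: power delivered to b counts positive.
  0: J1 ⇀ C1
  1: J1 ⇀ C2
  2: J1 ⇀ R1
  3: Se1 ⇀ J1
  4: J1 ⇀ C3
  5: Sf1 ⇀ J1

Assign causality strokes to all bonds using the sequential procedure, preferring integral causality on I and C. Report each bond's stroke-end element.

b3 stroke at J1  (Se1 fixes effort; stroke away)
b5 stroke at Sf1  (Sf1 (Sf) sets flow on bond)
b0 stroke at J1  (1-jn J1 has f-setter on 5)
b1 stroke at J1  (J1 flow already set via bond 5)
b2 stroke at J1  (J1 flow already set via bond 5)
b4 stroke at J1  (1-jn J1 has f-setter on 5)

#0 →J1
#1 →J1
#2 →J1
#3 →J1
#4 →J1
#5 →Sf1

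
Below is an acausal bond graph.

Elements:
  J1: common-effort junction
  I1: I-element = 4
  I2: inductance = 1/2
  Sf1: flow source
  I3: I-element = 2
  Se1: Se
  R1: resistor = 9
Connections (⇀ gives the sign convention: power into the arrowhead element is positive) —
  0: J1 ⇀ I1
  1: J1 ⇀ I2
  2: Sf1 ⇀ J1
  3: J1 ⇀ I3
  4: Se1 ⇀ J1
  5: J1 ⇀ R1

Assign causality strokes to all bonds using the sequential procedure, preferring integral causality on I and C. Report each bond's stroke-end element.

β2 stroke→Sf1  (Sf1 (Sf) sets flow on bond)
β4 stroke→J1  (Se1 fixes effort; stroke away)
β0 stroke→I1  (J1 effort already set via bond 4)
β1 stroke→I2  (J1: bond 4 brought effort, rest push out)
β3 stroke→I3  (J1 effort already set via bond 4)
β5 stroke→R1  (common-e at J1 fixed by 4)

bond 0 |I1
bond 1 |I2
bond 2 |Sf1
bond 3 |I3
bond 4 |J1
bond 5 |R1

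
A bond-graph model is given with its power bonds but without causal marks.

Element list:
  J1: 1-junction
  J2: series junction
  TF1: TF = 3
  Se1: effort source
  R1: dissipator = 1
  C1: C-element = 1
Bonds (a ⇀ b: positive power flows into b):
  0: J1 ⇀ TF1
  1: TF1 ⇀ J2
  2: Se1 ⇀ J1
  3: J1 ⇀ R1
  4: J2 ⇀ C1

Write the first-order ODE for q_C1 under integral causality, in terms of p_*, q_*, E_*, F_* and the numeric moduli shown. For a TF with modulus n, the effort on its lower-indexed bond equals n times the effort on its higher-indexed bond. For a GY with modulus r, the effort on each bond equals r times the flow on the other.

#2 stroke at J1  (source Se1 imposes e)
#4 stroke at J2  (C1 integral (e out))
#1 stroke at TF1  (J2 needs exactly one f-in)
#0 stroke at J1  (through TF1, causality passes straight; one stroke at TF1)
#3 stroke at R1  (closing 1-jn rule on J1)

dq_C1/dt = 3*E_Se1 - 9*q_C1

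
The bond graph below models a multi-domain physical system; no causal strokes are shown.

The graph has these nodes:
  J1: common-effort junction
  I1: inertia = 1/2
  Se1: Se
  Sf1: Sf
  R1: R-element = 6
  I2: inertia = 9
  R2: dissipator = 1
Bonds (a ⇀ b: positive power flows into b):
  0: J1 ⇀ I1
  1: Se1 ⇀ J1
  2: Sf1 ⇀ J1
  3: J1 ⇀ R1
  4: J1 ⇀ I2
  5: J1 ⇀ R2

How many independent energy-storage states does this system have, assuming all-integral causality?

2  (I1, I2 all integral)

b1 →J1  (Se1: effort source, stroke at far end)
b2 →Sf1  (source Sf1 imposes f)
b0 →I1  (0-jn J1 has e-setter on 1)
b3 →R1  (J1: bond 1 brought effort, rest push out)
b4 →I2  (common-e at J1 fixed by 1)
b5 →R2  (common-e at J1 fixed by 1)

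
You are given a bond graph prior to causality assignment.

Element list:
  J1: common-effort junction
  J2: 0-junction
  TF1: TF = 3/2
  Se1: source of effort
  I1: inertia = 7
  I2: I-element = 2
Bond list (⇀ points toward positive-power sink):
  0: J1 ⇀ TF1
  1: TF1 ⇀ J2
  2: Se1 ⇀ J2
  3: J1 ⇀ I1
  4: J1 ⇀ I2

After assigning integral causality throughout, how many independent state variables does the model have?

b2 |J2  (Se1: effort source, stroke at far end)
b1 |TF1  (common-e at J2 fixed by 2)
b0 |J1  (TF1 one-in-one-out from 1)
b3 |I1  (common-e at J1 fixed by 0)
b4 |I2  (0-jn J1 has e-setter on 0)

2  (I1, I2 all integral)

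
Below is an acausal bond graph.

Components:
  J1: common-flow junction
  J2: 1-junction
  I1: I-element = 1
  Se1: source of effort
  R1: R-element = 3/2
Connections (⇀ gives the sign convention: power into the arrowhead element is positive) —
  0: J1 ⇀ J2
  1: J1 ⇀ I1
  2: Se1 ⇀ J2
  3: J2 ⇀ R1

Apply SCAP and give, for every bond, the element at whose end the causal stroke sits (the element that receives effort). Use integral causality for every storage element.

bond 0 stroke→J1
bond 1 stroke→I1
bond 2 stroke→J2
bond 3 stroke→J2

b2 stroke→J2  (Se1: effort source, stroke at far end)
b1 stroke→I1  (prefer integral on I1)
b0 stroke→J1  (common-f at J1 fixed by 1)
b3 stroke→J2  (common-f at J2 fixed by 0)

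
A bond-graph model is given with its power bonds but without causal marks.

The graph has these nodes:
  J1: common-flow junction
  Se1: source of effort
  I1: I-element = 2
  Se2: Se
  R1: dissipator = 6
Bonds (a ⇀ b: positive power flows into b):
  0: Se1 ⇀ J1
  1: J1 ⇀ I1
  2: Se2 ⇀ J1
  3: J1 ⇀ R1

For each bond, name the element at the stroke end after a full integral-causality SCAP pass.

b0 stroke→J1  (source Se1 imposes e)
b2 stroke→J1  (Se2: effort source, stroke at far end)
b1 stroke→I1  (I1: I, integral causality)
b3 stroke→J1  (common-f at J1 fixed by 1)

b0 stroke→J1
b1 stroke→I1
b2 stroke→J1
b3 stroke→J1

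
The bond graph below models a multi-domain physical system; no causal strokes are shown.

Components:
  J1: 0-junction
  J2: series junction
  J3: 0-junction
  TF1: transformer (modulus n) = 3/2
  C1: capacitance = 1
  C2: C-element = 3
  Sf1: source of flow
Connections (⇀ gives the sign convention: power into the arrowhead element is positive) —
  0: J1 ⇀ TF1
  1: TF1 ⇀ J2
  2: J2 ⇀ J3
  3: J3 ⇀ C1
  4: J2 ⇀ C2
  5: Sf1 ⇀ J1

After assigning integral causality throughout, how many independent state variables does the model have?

2  (C1, C2 all integral)

bond 5 →Sf1  (Sf1 (Sf) sets flow on bond)
bond 0 →J1  (closing 0-jn rule on J1)
bond 1 →TF1  (through TF1, causality passes straight; one stroke at TF1)
bond 2 →J2  (J2: bond 1 brought flow, rest push out)
bond 4 →J2  (J2: bond 1 brought flow, rest push out)
bond 3 →J3  (J3 needs exactly one e-in)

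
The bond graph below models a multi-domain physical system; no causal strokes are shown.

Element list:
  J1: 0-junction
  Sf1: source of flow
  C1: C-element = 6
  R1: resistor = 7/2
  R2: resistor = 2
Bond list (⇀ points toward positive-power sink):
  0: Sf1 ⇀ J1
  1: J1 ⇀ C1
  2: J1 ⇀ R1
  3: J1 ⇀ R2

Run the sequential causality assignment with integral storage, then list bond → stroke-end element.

#0 |Sf1  (source Sf1 imposes f)
#1 |J1  (prefer integral on C1)
#2 |R1  (0-jn J1 has e-setter on 1)
#3 |R2  (common-e at J1 fixed by 1)

b0 stroke at Sf1
b1 stroke at J1
b2 stroke at R1
b3 stroke at R2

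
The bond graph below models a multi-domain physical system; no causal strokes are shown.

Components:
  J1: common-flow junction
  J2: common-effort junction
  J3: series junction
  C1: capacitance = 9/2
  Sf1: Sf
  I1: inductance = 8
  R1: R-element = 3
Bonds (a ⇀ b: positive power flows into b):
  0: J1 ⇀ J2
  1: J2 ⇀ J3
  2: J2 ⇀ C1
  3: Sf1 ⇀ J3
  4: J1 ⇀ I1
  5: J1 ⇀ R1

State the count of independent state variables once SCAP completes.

2  (C1, I1 all integral)

β3 →Sf1  (Sf1 fixes flow; stroke at Sf1)
β1 →J3  (J3: bond 3 brought flow, rest push out)
β2 →J2  (prefer integral on C1)
β0 →J1  (J2: bond 2 brought effort, rest push out)
β4 →I1  (I1: I, integral causality)
β5 →J1  (J1 flow already set via bond 4)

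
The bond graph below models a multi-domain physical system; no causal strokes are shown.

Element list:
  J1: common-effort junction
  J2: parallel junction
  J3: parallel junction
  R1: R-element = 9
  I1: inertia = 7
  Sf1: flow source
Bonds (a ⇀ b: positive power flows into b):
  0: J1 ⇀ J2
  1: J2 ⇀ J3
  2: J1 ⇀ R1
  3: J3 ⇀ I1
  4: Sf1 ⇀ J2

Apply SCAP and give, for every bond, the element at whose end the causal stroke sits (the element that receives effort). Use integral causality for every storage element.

β0 stroke at J2
β1 stroke at J3
β2 stroke at J1
β3 stroke at I1
β4 stroke at Sf1

b4 stroke at Sf1  (source Sf1 imposes f)
b3 stroke at I1  (I1 integral (f out))
b1 stroke at J3  (closing 0-jn rule on J3)
b0 stroke at J2  (only one effort-in slot at J2)
b2 stroke at J1  (only one effort-in slot at J1)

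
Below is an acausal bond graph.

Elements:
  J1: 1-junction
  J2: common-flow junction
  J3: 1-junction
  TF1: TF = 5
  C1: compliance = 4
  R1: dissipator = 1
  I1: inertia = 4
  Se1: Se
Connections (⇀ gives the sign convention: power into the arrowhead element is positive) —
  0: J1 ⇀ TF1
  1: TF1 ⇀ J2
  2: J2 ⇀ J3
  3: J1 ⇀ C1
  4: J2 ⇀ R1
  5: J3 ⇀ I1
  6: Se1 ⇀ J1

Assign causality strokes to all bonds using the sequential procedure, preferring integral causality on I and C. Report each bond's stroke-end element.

b0 stroke at TF1
b1 stroke at J2
b2 stroke at J3
b3 stroke at J1
b4 stroke at J2
b5 stroke at I1
b6 stroke at J1

b6 stroke→J1  (Se1 (Se) sets effort on bond)
b3 stroke→J1  (C1: C, integral causality)
b0 stroke→TF1  (J1: last free bond brings flow in)
b1 stroke→J2  (through TF1, causality passes straight; one stroke at TF1)
b5 stroke→I1  (I1: I, integral causality)
b2 stroke→J3  (J3: bond 5 brought flow, rest push out)
b4 stroke→J2  (common-f at J2 fixed by 2)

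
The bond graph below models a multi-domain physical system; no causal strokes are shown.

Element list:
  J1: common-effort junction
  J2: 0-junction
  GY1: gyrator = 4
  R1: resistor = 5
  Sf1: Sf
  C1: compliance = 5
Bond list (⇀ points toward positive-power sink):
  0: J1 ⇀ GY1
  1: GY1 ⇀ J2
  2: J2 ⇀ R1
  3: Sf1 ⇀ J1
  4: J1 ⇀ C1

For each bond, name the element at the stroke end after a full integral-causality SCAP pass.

b3 stroke at Sf1  (Sf1 (Sf) sets flow on bond)
b4 stroke at J1  (prefer integral on C1)
b0 stroke at GY1  (J1 effort already set via bond 4)
b1 stroke at GY1  (GY1 both-in/both-out from 0)
b2 stroke at J2  (only one effort-in slot at J2)

bond 0 |GY1
bond 1 |GY1
bond 2 |J2
bond 3 |Sf1
bond 4 |J1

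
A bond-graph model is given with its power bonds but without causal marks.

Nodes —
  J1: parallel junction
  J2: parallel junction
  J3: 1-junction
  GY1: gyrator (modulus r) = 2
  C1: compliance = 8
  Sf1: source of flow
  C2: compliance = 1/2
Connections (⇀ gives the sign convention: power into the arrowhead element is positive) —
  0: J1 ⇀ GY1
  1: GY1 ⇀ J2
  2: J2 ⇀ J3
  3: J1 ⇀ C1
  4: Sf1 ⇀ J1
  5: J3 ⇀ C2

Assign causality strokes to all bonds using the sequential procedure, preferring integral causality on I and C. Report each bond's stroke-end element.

b0 stroke at GY1
b1 stroke at GY1
b2 stroke at J2
b3 stroke at J1
b4 stroke at Sf1
b5 stroke at J3

#4 →Sf1  (source Sf1 imposes f)
#3 →J1  (prefer integral on C1)
#0 →GY1  (common-e at J1 fixed by 3)
#1 →GY1  (through GY1, causality inverts; strokes same side of GY1)
#2 →J2  (closing 0-jn rule on J2)
#5 →J3  (J3 flow already set via bond 2)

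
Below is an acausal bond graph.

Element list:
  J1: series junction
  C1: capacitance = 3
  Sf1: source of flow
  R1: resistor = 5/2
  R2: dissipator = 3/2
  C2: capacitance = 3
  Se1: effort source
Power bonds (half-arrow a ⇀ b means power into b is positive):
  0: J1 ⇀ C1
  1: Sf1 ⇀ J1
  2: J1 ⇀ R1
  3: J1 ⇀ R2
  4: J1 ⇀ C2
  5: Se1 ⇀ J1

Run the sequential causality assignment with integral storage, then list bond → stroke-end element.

#1 |Sf1  (source Sf1 imposes f)
#5 |J1  (Se1: effort source, stroke at far end)
#0 |J1  (1-jn J1 has f-setter on 1)
#2 |J1  (1-jn J1 has f-setter on 1)
#3 |J1  (J1 flow already set via bond 1)
#4 |J1  (common-f at J1 fixed by 1)

b0 stroke→J1
b1 stroke→Sf1
b2 stroke→J1
b3 stroke→J1
b4 stroke→J1
b5 stroke→J1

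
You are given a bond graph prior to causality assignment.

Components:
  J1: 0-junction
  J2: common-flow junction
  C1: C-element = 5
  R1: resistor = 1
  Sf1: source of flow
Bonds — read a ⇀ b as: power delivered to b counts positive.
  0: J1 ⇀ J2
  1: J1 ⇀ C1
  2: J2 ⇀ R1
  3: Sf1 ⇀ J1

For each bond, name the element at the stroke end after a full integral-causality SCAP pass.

β3 stroke→Sf1  (Sf1: flow source, stroke at near end)
β1 stroke→J1  (C1 integral (e out))
β0 stroke→J2  (J1 effort already set via bond 1)
β2 stroke→R1  (closing 1-jn rule on J2)

bond 0 stroke→J2
bond 1 stroke→J1
bond 2 stroke→R1
bond 3 stroke→Sf1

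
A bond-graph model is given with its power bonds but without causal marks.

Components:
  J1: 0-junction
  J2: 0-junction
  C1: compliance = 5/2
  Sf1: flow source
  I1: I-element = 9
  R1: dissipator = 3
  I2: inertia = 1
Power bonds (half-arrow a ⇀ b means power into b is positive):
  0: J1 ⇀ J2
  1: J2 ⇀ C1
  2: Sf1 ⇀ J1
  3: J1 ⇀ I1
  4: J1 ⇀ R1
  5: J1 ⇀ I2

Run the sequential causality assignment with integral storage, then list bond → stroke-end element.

bond 0 stroke→J1
bond 1 stroke→J2
bond 2 stroke→Sf1
bond 3 stroke→I1
bond 4 stroke→R1
bond 5 stroke→I2

b2 |Sf1  (source Sf1 imposes f)
b1 |J2  (prefer integral on C1)
b0 |J1  (J2: bond 1 brought effort, rest push out)
b3 |I1  (0-jn J1 has e-setter on 0)
b4 |R1  (common-e at J1 fixed by 0)
b5 |I2  (0-jn J1 has e-setter on 0)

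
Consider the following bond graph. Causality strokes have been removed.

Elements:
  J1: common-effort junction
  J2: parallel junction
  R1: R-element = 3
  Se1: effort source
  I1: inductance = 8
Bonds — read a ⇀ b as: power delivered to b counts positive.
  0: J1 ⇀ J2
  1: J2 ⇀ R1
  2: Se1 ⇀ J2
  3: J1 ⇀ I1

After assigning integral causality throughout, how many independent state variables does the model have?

1  (I1 all integral)

b2 stroke at J2  (Se1: effort source, stroke at far end)
b0 stroke at J1  (0-jn J2 has e-setter on 2)
b1 stroke at R1  (J2: bond 2 brought effort, rest push out)
b3 stroke at I1  (common-e at J1 fixed by 0)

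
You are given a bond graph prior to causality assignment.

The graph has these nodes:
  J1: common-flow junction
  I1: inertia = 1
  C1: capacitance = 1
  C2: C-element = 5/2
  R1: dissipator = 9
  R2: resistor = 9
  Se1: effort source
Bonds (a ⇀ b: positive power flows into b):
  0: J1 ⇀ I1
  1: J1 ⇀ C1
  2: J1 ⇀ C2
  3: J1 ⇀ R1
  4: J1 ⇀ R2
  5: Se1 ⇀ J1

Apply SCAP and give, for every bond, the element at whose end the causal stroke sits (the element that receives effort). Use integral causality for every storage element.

bond 0 stroke at I1
bond 1 stroke at J1
bond 2 stroke at J1
bond 3 stroke at J1
bond 4 stroke at J1
bond 5 stroke at J1

#5 →J1  (Se1 (Se) sets effort on bond)
#0 →I1  (I1: I, integral causality)
#1 →J1  (common-f at J1 fixed by 0)
#2 →J1  (J1 flow already set via bond 0)
#3 →J1  (J1: bond 0 brought flow, rest push out)
#4 →J1  (J1: bond 0 brought flow, rest push out)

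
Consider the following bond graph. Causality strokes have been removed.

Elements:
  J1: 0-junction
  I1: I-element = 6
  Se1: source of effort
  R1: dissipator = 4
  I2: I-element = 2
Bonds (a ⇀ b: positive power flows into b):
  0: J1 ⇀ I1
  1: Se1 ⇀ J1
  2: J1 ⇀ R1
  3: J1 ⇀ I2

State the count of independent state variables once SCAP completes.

#1 →J1  (Se1 fixes effort; stroke away)
#0 →I1  (J1: bond 1 brought effort, rest push out)
#2 →R1  (J1 effort already set via bond 1)
#3 →I2  (J1: bond 1 brought effort, rest push out)

2  (I1, I2 all integral)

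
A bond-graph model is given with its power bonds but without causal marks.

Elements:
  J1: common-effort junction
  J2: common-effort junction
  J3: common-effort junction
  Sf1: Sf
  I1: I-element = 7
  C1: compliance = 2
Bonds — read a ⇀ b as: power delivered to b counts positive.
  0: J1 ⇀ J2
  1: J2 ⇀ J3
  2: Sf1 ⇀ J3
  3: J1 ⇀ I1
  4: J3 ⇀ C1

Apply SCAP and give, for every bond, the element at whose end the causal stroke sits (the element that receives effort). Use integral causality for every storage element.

bond 2 |Sf1  (Sf1: flow source, stroke at near end)
bond 3 |I1  (prefer integral on I1)
bond 0 |J1  (only one effort-in slot at J1)
bond 1 |J2  (only one effort-in slot at J2)
bond 4 |J3  (J3: last free bond brings effort in)

#0 stroke at J1
#1 stroke at J2
#2 stroke at Sf1
#3 stroke at I1
#4 stroke at J3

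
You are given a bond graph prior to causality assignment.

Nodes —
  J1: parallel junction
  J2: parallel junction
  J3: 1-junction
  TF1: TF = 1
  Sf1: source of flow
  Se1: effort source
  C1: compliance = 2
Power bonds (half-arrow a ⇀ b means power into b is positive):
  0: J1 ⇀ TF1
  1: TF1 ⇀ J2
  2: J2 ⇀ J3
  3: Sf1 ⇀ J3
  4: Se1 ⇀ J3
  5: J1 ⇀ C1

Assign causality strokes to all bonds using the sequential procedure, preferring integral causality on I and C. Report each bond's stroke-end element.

b0 stroke→TF1
b1 stroke→J2
b2 stroke→J3
b3 stroke→Sf1
b4 stroke→J3
b5 stroke→J1

#3 stroke→Sf1  (Sf1 (Sf) sets flow on bond)
#4 stroke→J3  (source Se1 imposes e)
#2 stroke→J3  (J3: bond 3 brought flow, rest push out)
#1 stroke→J2  (closing 0-jn rule on J2)
#0 stroke→TF1  (TF1 one-in-one-out from 1)
#5 stroke→J1  (J1 needs exactly one e-in)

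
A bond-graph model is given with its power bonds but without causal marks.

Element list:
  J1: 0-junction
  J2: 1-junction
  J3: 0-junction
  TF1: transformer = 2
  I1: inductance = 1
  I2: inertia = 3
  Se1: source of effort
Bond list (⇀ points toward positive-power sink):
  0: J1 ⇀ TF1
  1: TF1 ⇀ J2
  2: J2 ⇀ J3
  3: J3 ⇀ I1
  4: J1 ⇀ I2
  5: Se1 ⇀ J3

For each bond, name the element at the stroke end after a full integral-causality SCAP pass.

bond 0 stroke→J1
bond 1 stroke→TF1
bond 2 stroke→J2
bond 3 stroke→I1
bond 4 stroke→I2
bond 5 stroke→J3

β5 stroke at J3  (Se1 (Se) sets effort on bond)
β2 stroke at J2  (0-jn J3 has e-setter on 5)
β3 stroke at I1  (common-e at J3 fixed by 5)
β1 stroke at TF1  (J2: last free bond brings flow in)
β0 stroke at J1  (TF TF1: opposite of bond 1)
β4 stroke at I2  (common-e at J1 fixed by 0)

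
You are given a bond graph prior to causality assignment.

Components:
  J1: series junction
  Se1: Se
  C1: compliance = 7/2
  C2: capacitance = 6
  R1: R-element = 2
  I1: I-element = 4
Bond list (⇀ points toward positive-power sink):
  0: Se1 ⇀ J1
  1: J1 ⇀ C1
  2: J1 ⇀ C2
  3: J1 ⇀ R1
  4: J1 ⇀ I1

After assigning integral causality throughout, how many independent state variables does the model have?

β0 stroke at J1  (Se1 (Se) sets effort on bond)
β1 stroke at J1  (C1 outputs effort q/C1)
β2 stroke at J1  (prefer integral on C2)
β4 stroke at I1  (prefer integral on I1)
β3 stroke at J1  (1-jn J1 has f-setter on 4)

3  (C1, C2, I1 all integral)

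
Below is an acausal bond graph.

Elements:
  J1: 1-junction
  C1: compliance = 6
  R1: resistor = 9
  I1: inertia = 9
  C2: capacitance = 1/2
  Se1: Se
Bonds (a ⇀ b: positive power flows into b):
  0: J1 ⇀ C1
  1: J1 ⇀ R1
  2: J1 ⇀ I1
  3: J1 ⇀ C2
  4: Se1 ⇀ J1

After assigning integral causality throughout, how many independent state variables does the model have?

3  (C1, C2, I1 all integral)

b4 →J1  (Se1 (Se) sets effort on bond)
b0 →J1  (prefer integral on C1)
b2 →I1  (I1 outputs flow p/I1)
b1 →J1  (1-jn J1 has f-setter on 2)
b3 →J1  (1-jn J1 has f-setter on 2)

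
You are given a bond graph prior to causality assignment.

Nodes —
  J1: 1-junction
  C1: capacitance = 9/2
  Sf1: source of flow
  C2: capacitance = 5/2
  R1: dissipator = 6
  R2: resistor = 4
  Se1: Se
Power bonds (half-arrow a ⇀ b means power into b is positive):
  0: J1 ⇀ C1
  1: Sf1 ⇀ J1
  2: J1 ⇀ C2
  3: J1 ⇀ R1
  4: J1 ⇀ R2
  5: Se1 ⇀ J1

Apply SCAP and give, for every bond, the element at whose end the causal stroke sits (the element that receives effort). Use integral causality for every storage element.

bond 1 →Sf1  (source Sf1 imposes f)
bond 5 →J1  (source Se1 imposes e)
bond 0 →J1  (J1 flow already set via bond 1)
bond 2 →J1  (J1: bond 1 brought flow, rest push out)
bond 3 →J1  (1-jn J1 has f-setter on 1)
bond 4 →J1  (common-f at J1 fixed by 1)

#0 →J1
#1 →Sf1
#2 →J1
#3 →J1
#4 →J1
#5 →J1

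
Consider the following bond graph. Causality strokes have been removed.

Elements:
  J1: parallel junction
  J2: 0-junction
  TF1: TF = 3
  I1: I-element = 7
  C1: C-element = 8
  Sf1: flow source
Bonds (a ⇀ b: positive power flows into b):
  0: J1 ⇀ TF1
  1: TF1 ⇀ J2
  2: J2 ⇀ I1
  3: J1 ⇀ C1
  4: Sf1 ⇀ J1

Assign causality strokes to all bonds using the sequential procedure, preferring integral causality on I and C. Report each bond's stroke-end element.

#4 stroke→Sf1  (Sf1 (Sf) sets flow on bond)
#2 stroke→I1  (I1: I, integral causality)
#1 stroke→J2  (J2 needs exactly one e-in)
#0 stroke→TF1  (TF1 one-in-one-out from 1)
#3 stroke→J1  (J1 needs exactly one e-in)

β0 →TF1
β1 →J2
β2 →I1
β3 →J1
β4 →Sf1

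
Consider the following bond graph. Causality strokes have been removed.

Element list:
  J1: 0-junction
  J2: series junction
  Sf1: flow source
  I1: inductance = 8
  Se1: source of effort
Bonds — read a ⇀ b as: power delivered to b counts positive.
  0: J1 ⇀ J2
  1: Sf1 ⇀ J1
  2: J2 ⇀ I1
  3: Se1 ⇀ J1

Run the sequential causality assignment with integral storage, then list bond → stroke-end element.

b0 stroke→J2
b1 stroke→Sf1
b2 stroke→I1
b3 stroke→J1

β1 stroke→Sf1  (Sf1: flow source, stroke at near end)
β3 stroke→J1  (source Se1 imposes e)
β0 stroke→J2  (common-e at J1 fixed by 3)
β2 stroke→I1  (closing 1-jn rule on J2)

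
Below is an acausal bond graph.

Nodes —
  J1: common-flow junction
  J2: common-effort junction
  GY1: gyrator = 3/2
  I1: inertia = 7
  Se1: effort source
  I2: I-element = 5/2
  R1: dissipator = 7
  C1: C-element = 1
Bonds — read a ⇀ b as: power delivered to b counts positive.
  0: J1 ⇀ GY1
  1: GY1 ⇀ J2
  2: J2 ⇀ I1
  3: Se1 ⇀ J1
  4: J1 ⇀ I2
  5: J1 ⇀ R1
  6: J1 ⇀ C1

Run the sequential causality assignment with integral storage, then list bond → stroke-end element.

bond 0 stroke→J1
bond 1 stroke→J2
bond 2 stroke→I1
bond 3 stroke→J1
bond 4 stroke→I2
bond 5 stroke→J1
bond 6 stroke→J1

β3 |J1  (Se1 (Se) sets effort on bond)
β2 |I1  (I1: I, integral causality)
β1 |J2  (J2 needs exactly one e-in)
β0 |J1  (GY1 both-in/both-out from 1)
β4 |I2  (prefer integral on I2)
β5 |J1  (common-f at J1 fixed by 4)
β6 |J1  (common-f at J1 fixed by 4)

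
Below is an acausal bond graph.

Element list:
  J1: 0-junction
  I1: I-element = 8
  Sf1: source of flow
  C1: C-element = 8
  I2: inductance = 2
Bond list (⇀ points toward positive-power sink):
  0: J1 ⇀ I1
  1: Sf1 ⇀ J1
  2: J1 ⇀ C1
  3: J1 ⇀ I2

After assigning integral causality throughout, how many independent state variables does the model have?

β1 |Sf1  (Sf1 fixes flow; stroke at Sf1)
β0 |I1  (I1 outputs flow p/I1)
β2 |J1  (C1: C, integral causality)
β3 |I2  (0-jn J1 has e-setter on 2)

3  (C1, I1, I2 all integral)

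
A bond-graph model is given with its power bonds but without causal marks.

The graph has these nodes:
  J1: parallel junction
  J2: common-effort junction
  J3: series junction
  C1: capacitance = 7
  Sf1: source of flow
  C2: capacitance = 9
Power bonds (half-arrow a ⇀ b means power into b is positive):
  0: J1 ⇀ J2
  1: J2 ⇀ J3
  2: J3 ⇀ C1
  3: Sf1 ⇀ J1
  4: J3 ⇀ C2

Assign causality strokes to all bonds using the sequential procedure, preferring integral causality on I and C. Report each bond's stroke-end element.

b0 |J1
b1 |J2
b2 |J3
b3 |Sf1
b4 |J3

#3 stroke at Sf1  (source Sf1 imposes f)
#0 stroke at J1  (J1 needs exactly one e-in)
#1 stroke at J2  (closing 0-jn rule on J2)
#2 stroke at J3  (J3 flow already set via bond 1)
#4 stroke at J3  (J3: bond 1 brought flow, rest push out)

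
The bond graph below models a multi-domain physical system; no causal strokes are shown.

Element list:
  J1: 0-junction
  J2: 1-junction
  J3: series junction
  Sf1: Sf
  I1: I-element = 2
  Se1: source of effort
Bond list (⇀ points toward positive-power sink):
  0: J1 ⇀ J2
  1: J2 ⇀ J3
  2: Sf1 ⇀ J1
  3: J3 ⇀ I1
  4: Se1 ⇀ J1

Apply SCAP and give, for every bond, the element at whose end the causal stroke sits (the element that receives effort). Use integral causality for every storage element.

b2 |Sf1  (source Sf1 imposes f)
b4 |J1  (source Se1 imposes e)
b0 |J2  (0-jn J1 has e-setter on 4)
b1 |J3  (J2 needs exactly one f-in)
b3 |I1  (J3: last free bond brings flow in)

β0 →J2
β1 →J3
β2 →Sf1
β3 →I1
β4 →J1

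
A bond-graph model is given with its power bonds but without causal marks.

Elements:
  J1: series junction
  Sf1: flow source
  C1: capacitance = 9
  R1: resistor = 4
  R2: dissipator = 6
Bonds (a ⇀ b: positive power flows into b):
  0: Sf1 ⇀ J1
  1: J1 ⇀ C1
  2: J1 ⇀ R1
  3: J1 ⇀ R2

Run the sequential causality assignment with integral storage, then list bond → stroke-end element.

b0 |Sf1  (Sf1 fixes flow; stroke at Sf1)
b1 |J1  (J1 flow already set via bond 0)
b2 |J1  (common-f at J1 fixed by 0)
b3 |J1  (common-f at J1 fixed by 0)

b0 stroke→Sf1
b1 stroke→J1
b2 stroke→J1
b3 stroke→J1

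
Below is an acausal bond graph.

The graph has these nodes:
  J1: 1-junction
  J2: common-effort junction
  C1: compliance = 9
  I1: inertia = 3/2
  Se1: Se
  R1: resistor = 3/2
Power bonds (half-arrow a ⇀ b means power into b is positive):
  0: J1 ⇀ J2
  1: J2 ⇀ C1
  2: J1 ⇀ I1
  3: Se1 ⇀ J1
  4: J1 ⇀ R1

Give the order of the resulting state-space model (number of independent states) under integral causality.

2  (C1, I1 all integral)

#3 stroke→J1  (Se1 (Se) sets effort on bond)
#1 stroke→J2  (C1 integral (e out))
#0 stroke→J1  (common-e at J2 fixed by 1)
#2 stroke→I1  (prefer integral on I1)
#4 stroke→J1  (J1 flow already set via bond 2)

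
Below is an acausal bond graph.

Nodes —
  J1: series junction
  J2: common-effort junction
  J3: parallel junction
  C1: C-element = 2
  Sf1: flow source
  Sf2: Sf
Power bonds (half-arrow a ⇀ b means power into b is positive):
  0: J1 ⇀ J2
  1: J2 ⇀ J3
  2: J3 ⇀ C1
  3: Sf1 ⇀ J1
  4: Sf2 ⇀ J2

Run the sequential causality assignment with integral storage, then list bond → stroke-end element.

b0 stroke at J1
b1 stroke at J2
b2 stroke at J3
b3 stroke at Sf1
b4 stroke at Sf2

b3 →Sf1  (Sf1 (Sf) sets flow on bond)
b4 →Sf2  (Sf2: flow source, stroke at near end)
b0 →J1  (1-jn J1 has f-setter on 3)
b1 →J2  (closing 0-jn rule on J2)
b2 →J3  (only one effort-in slot at J3)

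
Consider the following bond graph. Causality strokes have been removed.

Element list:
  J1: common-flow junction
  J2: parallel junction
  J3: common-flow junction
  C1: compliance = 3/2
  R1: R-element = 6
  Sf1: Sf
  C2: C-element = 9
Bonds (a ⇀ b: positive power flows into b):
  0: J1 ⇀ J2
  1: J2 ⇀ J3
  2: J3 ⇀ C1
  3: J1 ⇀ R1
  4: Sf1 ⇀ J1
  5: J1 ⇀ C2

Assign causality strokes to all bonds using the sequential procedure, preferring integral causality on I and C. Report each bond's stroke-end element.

#0 |J1
#1 |J2
#2 |J3
#3 |J1
#4 |Sf1
#5 |J1

β4 stroke at Sf1  (Sf1 (Sf) sets flow on bond)
β0 stroke at J1  (J1: bond 4 brought flow, rest push out)
β3 stroke at J1  (1-jn J1 has f-setter on 4)
β5 stroke at J1  (J1: bond 4 brought flow, rest push out)
β1 stroke at J2  (closing 0-jn rule on J2)
β2 stroke at J3  (common-f at J3 fixed by 1)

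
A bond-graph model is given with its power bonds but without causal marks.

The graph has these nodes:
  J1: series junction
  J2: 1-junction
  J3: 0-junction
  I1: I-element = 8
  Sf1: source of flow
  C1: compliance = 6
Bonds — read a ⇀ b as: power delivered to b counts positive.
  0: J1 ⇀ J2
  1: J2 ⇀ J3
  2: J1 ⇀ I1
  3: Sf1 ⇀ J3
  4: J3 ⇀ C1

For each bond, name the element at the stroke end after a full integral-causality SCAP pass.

bond 0 stroke at J1
bond 1 stroke at J2
bond 2 stroke at I1
bond 3 stroke at Sf1
bond 4 stroke at J3

bond 3 →Sf1  (Sf1: flow source, stroke at near end)
bond 2 →I1  (I1 integral (f out))
bond 0 →J1  (1-jn J1 has f-setter on 2)
bond 1 →J2  (J2: bond 0 brought flow, rest push out)
bond 4 →J3  (J3: last free bond brings effort in)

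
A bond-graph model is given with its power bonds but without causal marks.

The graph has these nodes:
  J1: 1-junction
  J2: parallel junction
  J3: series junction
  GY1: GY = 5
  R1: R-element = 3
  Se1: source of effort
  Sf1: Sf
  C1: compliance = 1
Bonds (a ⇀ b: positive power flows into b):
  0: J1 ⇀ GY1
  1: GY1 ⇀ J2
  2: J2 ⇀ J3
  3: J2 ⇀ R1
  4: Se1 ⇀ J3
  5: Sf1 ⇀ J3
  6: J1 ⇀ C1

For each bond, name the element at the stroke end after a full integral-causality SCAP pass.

β0 |GY1
β1 |GY1
β2 |J3
β3 |J2
β4 |J3
β5 |Sf1
β6 |J1

#4 |J3  (Se1: effort source, stroke at far end)
#5 |Sf1  (source Sf1 imposes f)
#2 |J3  (J3: bond 5 brought flow, rest push out)
#6 |J1  (prefer integral on C1)
#0 |GY1  (J1: last free bond brings flow in)
#1 |GY1  (GY1 both-in/both-out from 0)
#3 |J2  (closing 0-jn rule on J2)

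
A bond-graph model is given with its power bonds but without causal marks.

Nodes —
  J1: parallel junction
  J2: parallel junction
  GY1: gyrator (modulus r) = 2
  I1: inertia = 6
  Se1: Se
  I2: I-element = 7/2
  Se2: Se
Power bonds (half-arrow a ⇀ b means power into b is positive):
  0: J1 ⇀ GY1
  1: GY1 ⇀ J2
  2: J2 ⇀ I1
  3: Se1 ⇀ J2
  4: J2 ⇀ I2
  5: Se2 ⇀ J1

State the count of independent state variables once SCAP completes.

2  (I1, I2 all integral)

bond 3 →J2  (source Se1 imposes e)
bond 5 →J1  (Se2: effort source, stroke at far end)
bond 0 →GY1  (common-e at J1 fixed by 5)
bond 1 →GY1  (J2: bond 3 brought effort, rest push out)
bond 2 →I1  (J2: bond 3 brought effort, rest push out)
bond 4 →I2  (common-e at J2 fixed by 3)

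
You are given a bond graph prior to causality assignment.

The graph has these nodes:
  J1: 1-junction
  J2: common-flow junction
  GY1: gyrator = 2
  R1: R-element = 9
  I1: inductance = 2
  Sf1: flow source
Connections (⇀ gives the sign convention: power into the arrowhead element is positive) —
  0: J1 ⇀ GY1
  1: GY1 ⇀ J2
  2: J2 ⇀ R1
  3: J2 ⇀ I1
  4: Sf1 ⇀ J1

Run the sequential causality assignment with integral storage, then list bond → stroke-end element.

β4 stroke→Sf1  (Sf1 (Sf) sets flow on bond)
β0 stroke→J1  (J1: bond 4 brought flow, rest push out)
β1 stroke→J2  (GY1 both-in/both-out from 0)
β3 stroke→I1  (I1 integral (f out))
β2 stroke→J2  (1-jn J2 has f-setter on 3)

bond 0 |J1
bond 1 |J2
bond 2 |J2
bond 3 |I1
bond 4 |Sf1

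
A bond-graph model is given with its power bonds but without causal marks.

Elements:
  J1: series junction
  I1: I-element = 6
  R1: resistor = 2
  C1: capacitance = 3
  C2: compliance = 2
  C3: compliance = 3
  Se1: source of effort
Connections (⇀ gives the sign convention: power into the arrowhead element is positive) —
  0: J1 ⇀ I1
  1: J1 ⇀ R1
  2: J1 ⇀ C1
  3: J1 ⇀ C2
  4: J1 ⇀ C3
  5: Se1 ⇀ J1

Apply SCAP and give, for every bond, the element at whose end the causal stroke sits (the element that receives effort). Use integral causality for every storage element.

β0 stroke at I1
β1 stroke at J1
β2 stroke at J1
β3 stroke at J1
β4 stroke at J1
β5 stroke at J1

#5 stroke at J1  (Se1 fixes effort; stroke away)
#0 stroke at I1  (I1 integral (f out))
#1 stroke at J1  (J1 flow already set via bond 0)
#2 stroke at J1  (1-jn J1 has f-setter on 0)
#3 stroke at J1  (J1 flow already set via bond 0)
#4 stroke at J1  (J1: bond 0 brought flow, rest push out)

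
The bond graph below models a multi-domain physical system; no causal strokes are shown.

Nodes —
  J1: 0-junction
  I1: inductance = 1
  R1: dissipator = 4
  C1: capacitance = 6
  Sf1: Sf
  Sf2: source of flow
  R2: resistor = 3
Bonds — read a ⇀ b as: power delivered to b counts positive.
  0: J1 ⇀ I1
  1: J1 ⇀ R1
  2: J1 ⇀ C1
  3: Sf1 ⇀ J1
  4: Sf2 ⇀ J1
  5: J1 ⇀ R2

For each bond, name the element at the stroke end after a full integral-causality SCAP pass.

bond 0 stroke at I1
bond 1 stroke at R1
bond 2 stroke at J1
bond 3 stroke at Sf1
bond 4 stroke at Sf2
bond 5 stroke at R2

β3 |Sf1  (source Sf1 imposes f)
β4 |Sf2  (Sf2: flow source, stroke at near end)
β0 |I1  (prefer integral on I1)
β2 |J1  (C1 outputs effort q/C1)
β1 |R1  (0-jn J1 has e-setter on 2)
β5 |R2  (common-e at J1 fixed by 2)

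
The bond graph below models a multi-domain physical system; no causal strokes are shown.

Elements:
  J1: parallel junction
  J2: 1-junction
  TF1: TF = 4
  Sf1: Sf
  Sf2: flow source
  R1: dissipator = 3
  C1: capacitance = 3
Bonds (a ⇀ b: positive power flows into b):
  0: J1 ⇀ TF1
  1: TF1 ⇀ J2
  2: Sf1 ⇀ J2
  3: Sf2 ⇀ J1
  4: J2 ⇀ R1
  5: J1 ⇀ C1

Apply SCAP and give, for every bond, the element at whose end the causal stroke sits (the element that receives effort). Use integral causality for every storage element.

bond 0 →TF1
bond 1 →J2
bond 2 →Sf1
bond 3 →Sf2
bond 4 →J2
bond 5 →J1

#2 stroke at Sf1  (source Sf1 imposes f)
#3 stroke at Sf2  (Sf2: flow source, stroke at near end)
#1 stroke at J2  (J2: bond 2 brought flow, rest push out)
#4 stroke at J2  (common-f at J2 fixed by 2)
#0 stroke at TF1  (TF1 one-in-one-out from 1)
#5 stroke at J1  (J1: last free bond brings effort in)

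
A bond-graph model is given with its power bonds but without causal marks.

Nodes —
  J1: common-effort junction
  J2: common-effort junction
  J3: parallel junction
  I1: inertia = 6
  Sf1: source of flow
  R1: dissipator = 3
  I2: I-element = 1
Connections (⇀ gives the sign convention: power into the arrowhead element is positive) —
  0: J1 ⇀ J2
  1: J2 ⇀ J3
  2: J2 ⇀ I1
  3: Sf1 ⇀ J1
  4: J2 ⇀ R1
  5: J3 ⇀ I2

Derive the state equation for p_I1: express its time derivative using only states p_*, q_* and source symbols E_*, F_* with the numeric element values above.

bond 3 stroke→Sf1  (source Sf1 imposes f)
bond 0 stroke→J1  (J1: last free bond brings effort in)
bond 2 stroke→I1  (I1 outputs flow p/I1)
bond 5 stroke→I2  (I2 outputs flow p/I2)
bond 1 stroke→J3  (J3: last free bond brings effort in)
bond 4 stroke→J2  (J2 needs exactly one e-in)

dp_I1/dt = 3*F_Sf1 - p_I1/2 - 3*p_I2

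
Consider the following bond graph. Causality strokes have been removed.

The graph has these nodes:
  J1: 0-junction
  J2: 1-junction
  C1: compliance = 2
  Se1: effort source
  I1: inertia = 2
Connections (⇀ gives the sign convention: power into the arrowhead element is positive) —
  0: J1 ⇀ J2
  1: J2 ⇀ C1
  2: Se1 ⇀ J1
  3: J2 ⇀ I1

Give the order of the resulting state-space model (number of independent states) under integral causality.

β2 stroke→J1  (Se1: effort source, stroke at far end)
β0 stroke→J2  (0-jn J1 has e-setter on 2)
β1 stroke→J2  (prefer integral on C1)
β3 stroke→I1  (J2 needs exactly one f-in)

2  (C1, I1 all integral)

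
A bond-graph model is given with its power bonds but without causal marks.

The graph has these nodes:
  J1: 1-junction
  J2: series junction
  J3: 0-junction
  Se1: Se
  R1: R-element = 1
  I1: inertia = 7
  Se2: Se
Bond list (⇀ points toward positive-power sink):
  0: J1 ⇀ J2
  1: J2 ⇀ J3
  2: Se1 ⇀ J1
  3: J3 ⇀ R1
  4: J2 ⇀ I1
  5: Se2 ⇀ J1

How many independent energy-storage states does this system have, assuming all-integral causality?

1  (I1 all integral)

bond 2 stroke at J1  (source Se1 imposes e)
bond 5 stroke at J1  (Se2 fixes effort; stroke away)
bond 0 stroke at J2  (closing 1-jn rule on J1)
bond 4 stroke at I1  (I1 integral (f out))
bond 1 stroke at J2  (common-f at J2 fixed by 4)
bond 3 stroke at J3  (J3 needs exactly one e-in)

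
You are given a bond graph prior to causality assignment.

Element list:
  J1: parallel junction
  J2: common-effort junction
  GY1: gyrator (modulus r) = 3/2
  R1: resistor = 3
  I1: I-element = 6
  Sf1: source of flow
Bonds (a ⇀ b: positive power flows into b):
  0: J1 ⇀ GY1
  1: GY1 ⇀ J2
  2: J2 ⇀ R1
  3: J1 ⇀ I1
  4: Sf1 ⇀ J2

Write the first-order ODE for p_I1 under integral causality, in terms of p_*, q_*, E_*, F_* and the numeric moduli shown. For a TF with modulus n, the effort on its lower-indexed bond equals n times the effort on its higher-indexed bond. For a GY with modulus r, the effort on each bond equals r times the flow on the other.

b4 stroke at Sf1  (Sf1 (Sf) sets flow on bond)
b3 stroke at I1  (prefer integral on I1)
b0 stroke at J1  (J1 needs exactly one e-in)
b1 stroke at J2  (through GY1, causality inverts; strokes same side of GY1)
b2 stroke at R1  (common-e at J2 fixed by 1)

dp_I1/dt = -3*F_Sf1/2 - p_I1/8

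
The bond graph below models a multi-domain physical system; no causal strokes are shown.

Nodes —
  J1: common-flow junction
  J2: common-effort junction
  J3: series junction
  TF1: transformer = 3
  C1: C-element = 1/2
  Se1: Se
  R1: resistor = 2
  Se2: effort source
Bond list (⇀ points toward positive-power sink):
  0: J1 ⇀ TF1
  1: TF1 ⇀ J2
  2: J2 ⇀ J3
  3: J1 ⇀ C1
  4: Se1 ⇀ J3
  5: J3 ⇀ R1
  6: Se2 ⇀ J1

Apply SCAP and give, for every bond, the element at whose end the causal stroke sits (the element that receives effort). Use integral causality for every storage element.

bond 4 |J3  (Se1: effort source, stroke at far end)
bond 6 |J1  (Se2: effort source, stroke at far end)
bond 3 |J1  (C1 outputs effort q/C1)
bond 0 |TF1  (closing 1-jn rule on J1)
bond 1 |J2  (TF1: transformer flips bond 0)
bond 2 |J3  (0-jn J2 has e-setter on 1)
bond 5 |R1  (J3 needs exactly one f-in)

b0 →TF1
b1 →J2
b2 →J3
b3 →J1
b4 →J3
b5 →R1
b6 →J1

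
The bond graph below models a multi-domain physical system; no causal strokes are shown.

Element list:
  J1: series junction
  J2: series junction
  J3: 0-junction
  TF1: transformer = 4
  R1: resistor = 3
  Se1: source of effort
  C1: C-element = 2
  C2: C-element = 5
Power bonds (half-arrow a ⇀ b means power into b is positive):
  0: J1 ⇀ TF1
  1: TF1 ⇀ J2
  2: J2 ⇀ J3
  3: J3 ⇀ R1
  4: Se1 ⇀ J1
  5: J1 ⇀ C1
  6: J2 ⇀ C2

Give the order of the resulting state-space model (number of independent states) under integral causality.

2  (C1, C2 all integral)

β4 stroke at J1  (Se1 (Se) sets effort on bond)
β5 stroke at J1  (C1 integral (e out))
β0 stroke at TF1  (only one flow-in slot at J1)
β1 stroke at J2  (through TF1, causality passes straight; one stroke at TF1)
β6 stroke at J2  (prefer integral on C2)
β2 stroke at J3  (closing 1-jn rule on J2)
β3 stroke at R1  (J3: bond 2 brought effort, rest push out)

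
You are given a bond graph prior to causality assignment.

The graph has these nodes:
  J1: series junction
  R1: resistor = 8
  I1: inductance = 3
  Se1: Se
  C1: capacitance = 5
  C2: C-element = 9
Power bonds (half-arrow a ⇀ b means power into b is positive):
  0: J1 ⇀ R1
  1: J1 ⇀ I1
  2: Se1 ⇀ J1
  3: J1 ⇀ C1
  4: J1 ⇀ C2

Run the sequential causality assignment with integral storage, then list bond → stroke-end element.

#0 stroke at J1
#1 stroke at I1
#2 stroke at J1
#3 stroke at J1
#4 stroke at J1

β2 →J1  (source Se1 imposes e)
β1 →I1  (I1 integral (f out))
β0 →J1  (J1: bond 1 brought flow, rest push out)
β3 →J1  (J1 flow already set via bond 1)
β4 →J1  (J1 flow already set via bond 1)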